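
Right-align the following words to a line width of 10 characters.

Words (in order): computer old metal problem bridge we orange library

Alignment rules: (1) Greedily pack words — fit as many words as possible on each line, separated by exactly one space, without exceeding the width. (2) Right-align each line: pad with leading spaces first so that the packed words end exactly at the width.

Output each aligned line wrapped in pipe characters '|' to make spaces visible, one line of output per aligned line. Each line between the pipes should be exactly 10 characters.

Answer: |  computer|
| old metal|
|   problem|
| bridge we|
|    orange|
|   library|

Derivation:
Line 1: ['computer'] (min_width=8, slack=2)
Line 2: ['old', 'metal'] (min_width=9, slack=1)
Line 3: ['problem'] (min_width=7, slack=3)
Line 4: ['bridge', 'we'] (min_width=9, slack=1)
Line 5: ['orange'] (min_width=6, slack=4)
Line 6: ['library'] (min_width=7, slack=3)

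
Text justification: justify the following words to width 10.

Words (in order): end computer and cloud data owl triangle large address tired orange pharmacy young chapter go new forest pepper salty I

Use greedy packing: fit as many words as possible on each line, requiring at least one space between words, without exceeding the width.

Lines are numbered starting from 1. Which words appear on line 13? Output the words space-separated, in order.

Line 1: ['end'] (min_width=3, slack=7)
Line 2: ['computer'] (min_width=8, slack=2)
Line 3: ['and', 'cloud'] (min_width=9, slack=1)
Line 4: ['data', 'owl'] (min_width=8, slack=2)
Line 5: ['triangle'] (min_width=8, slack=2)
Line 6: ['large'] (min_width=5, slack=5)
Line 7: ['address'] (min_width=7, slack=3)
Line 8: ['tired'] (min_width=5, slack=5)
Line 9: ['orange'] (min_width=6, slack=4)
Line 10: ['pharmacy'] (min_width=8, slack=2)
Line 11: ['young'] (min_width=5, slack=5)
Line 12: ['chapter', 'go'] (min_width=10, slack=0)
Line 13: ['new', 'forest'] (min_width=10, slack=0)
Line 14: ['pepper'] (min_width=6, slack=4)
Line 15: ['salty', 'I'] (min_width=7, slack=3)

Answer: new forest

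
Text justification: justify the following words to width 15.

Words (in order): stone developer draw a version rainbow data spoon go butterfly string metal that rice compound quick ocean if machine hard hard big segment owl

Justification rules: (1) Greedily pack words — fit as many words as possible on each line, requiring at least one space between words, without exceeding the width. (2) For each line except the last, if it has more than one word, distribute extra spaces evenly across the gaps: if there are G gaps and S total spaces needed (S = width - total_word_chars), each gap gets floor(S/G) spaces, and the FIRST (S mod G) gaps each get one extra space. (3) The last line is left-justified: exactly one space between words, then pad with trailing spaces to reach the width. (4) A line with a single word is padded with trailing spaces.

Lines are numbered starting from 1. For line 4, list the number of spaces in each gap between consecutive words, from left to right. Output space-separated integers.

Answer: 8

Derivation:
Line 1: ['stone', 'developer'] (min_width=15, slack=0)
Line 2: ['draw', 'a', 'version'] (min_width=14, slack=1)
Line 3: ['rainbow', 'data'] (min_width=12, slack=3)
Line 4: ['spoon', 'go'] (min_width=8, slack=7)
Line 5: ['butterfly'] (min_width=9, slack=6)
Line 6: ['string', 'metal'] (min_width=12, slack=3)
Line 7: ['that', 'rice'] (min_width=9, slack=6)
Line 8: ['compound', 'quick'] (min_width=14, slack=1)
Line 9: ['ocean', 'if'] (min_width=8, slack=7)
Line 10: ['machine', 'hard'] (min_width=12, slack=3)
Line 11: ['hard', 'big'] (min_width=8, slack=7)
Line 12: ['segment', 'owl'] (min_width=11, slack=4)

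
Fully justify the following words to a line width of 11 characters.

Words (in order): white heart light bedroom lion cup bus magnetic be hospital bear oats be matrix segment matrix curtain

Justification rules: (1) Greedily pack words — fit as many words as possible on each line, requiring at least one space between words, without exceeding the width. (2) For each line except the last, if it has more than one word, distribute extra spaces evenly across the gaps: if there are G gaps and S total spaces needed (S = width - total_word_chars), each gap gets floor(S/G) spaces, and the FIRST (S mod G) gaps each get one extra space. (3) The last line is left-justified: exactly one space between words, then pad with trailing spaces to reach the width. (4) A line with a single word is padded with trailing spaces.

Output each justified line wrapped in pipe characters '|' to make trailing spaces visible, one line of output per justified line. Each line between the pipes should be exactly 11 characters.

Answer: |white heart|
|light      |
|bedroom    |
|lion    cup|
|bus        |
|magnetic be|
|hospital   |
|bear   oats|
|be   matrix|
|segment    |
|matrix     |
|curtain    |

Derivation:
Line 1: ['white', 'heart'] (min_width=11, slack=0)
Line 2: ['light'] (min_width=5, slack=6)
Line 3: ['bedroom'] (min_width=7, slack=4)
Line 4: ['lion', 'cup'] (min_width=8, slack=3)
Line 5: ['bus'] (min_width=3, slack=8)
Line 6: ['magnetic', 'be'] (min_width=11, slack=0)
Line 7: ['hospital'] (min_width=8, slack=3)
Line 8: ['bear', 'oats'] (min_width=9, slack=2)
Line 9: ['be', 'matrix'] (min_width=9, slack=2)
Line 10: ['segment'] (min_width=7, slack=4)
Line 11: ['matrix'] (min_width=6, slack=5)
Line 12: ['curtain'] (min_width=7, slack=4)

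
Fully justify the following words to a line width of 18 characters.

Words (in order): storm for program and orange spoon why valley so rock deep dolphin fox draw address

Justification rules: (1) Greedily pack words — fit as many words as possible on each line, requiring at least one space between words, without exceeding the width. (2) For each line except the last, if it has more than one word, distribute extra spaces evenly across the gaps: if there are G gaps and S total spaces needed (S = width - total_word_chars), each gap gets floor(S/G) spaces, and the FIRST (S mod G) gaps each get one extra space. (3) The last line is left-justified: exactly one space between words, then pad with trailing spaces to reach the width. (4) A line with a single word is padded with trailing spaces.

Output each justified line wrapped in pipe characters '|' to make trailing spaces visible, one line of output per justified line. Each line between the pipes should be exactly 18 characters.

Answer: |storm  for program|
|and  orange  spoon|
|why valley so rock|
|deep  dolphin  fox|
|draw address      |

Derivation:
Line 1: ['storm', 'for', 'program'] (min_width=17, slack=1)
Line 2: ['and', 'orange', 'spoon'] (min_width=16, slack=2)
Line 3: ['why', 'valley', 'so', 'rock'] (min_width=18, slack=0)
Line 4: ['deep', 'dolphin', 'fox'] (min_width=16, slack=2)
Line 5: ['draw', 'address'] (min_width=12, slack=6)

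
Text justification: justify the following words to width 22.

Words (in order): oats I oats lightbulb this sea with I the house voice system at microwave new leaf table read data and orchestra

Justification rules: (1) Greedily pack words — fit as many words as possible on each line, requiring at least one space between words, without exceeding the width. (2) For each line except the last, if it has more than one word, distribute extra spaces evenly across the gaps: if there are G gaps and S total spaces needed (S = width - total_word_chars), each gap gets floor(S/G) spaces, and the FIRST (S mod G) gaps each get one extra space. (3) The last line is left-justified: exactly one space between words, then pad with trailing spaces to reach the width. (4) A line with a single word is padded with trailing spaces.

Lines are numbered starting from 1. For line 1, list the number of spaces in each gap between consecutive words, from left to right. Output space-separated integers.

Line 1: ['oats', 'I', 'oats', 'lightbulb'] (min_width=21, slack=1)
Line 2: ['this', 'sea', 'with', 'I', 'the'] (min_width=19, slack=3)
Line 3: ['house', 'voice', 'system', 'at'] (min_width=21, slack=1)
Line 4: ['microwave', 'new', 'leaf'] (min_width=18, slack=4)
Line 5: ['table', 'read', 'data', 'and'] (min_width=19, slack=3)
Line 6: ['orchestra'] (min_width=9, slack=13)

Answer: 2 1 1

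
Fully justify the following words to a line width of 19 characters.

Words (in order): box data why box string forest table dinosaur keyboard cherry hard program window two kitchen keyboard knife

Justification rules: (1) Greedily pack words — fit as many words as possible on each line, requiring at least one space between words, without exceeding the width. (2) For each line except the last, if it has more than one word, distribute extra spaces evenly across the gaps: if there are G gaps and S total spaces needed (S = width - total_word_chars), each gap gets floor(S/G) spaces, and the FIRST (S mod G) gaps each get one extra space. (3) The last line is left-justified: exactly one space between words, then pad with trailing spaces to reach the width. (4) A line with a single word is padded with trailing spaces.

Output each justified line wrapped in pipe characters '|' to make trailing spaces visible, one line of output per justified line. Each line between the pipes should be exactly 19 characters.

Line 1: ['box', 'data', 'why', 'box'] (min_width=16, slack=3)
Line 2: ['string', 'forest', 'table'] (min_width=19, slack=0)
Line 3: ['dinosaur', 'keyboard'] (min_width=17, slack=2)
Line 4: ['cherry', 'hard', 'program'] (min_width=19, slack=0)
Line 5: ['window', 'two', 'kitchen'] (min_width=18, slack=1)
Line 6: ['keyboard', 'knife'] (min_width=14, slack=5)

Answer: |box  data  why  box|
|string forest table|
|dinosaur   keyboard|
|cherry hard program|
|window  two kitchen|
|keyboard knife     |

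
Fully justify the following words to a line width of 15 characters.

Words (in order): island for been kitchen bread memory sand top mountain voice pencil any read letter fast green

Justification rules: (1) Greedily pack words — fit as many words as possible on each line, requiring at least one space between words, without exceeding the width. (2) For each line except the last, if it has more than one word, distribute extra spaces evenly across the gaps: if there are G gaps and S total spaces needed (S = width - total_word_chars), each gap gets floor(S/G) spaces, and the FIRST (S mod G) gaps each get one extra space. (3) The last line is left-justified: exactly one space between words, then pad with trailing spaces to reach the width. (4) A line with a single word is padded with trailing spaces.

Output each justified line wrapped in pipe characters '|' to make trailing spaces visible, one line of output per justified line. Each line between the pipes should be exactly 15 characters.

Answer: |island for been|
|kitchen   bread|
|memory sand top|
|mountain  voice|
|pencil any read|
|letter     fast|
|green          |

Derivation:
Line 1: ['island', 'for', 'been'] (min_width=15, slack=0)
Line 2: ['kitchen', 'bread'] (min_width=13, slack=2)
Line 3: ['memory', 'sand', 'top'] (min_width=15, slack=0)
Line 4: ['mountain', 'voice'] (min_width=14, slack=1)
Line 5: ['pencil', 'any', 'read'] (min_width=15, slack=0)
Line 6: ['letter', 'fast'] (min_width=11, slack=4)
Line 7: ['green'] (min_width=5, slack=10)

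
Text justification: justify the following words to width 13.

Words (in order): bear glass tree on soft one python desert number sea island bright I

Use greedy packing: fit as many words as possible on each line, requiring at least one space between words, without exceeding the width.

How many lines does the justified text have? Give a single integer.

Answer: 6

Derivation:
Line 1: ['bear', 'glass'] (min_width=10, slack=3)
Line 2: ['tree', 'on', 'soft'] (min_width=12, slack=1)
Line 3: ['one', 'python'] (min_width=10, slack=3)
Line 4: ['desert', 'number'] (min_width=13, slack=0)
Line 5: ['sea', 'island'] (min_width=10, slack=3)
Line 6: ['bright', 'I'] (min_width=8, slack=5)
Total lines: 6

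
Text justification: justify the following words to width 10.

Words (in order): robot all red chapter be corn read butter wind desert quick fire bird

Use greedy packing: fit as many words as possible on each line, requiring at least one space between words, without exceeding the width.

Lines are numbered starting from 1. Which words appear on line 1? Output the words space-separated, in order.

Answer: robot all

Derivation:
Line 1: ['robot', 'all'] (min_width=9, slack=1)
Line 2: ['red'] (min_width=3, slack=7)
Line 3: ['chapter', 'be'] (min_width=10, slack=0)
Line 4: ['corn', 'read'] (min_width=9, slack=1)
Line 5: ['butter'] (min_width=6, slack=4)
Line 6: ['wind'] (min_width=4, slack=6)
Line 7: ['desert'] (min_width=6, slack=4)
Line 8: ['quick', 'fire'] (min_width=10, slack=0)
Line 9: ['bird'] (min_width=4, slack=6)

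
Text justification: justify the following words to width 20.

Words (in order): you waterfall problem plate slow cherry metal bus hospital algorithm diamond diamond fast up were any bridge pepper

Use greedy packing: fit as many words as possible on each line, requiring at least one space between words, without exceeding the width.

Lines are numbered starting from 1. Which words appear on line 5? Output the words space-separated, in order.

Line 1: ['you', 'waterfall'] (min_width=13, slack=7)
Line 2: ['problem', 'plate', 'slow'] (min_width=18, slack=2)
Line 3: ['cherry', 'metal', 'bus'] (min_width=16, slack=4)
Line 4: ['hospital', 'algorithm'] (min_width=18, slack=2)
Line 5: ['diamond', 'diamond', 'fast'] (min_width=20, slack=0)
Line 6: ['up', 'were', 'any', 'bridge'] (min_width=18, slack=2)
Line 7: ['pepper'] (min_width=6, slack=14)

Answer: diamond diamond fast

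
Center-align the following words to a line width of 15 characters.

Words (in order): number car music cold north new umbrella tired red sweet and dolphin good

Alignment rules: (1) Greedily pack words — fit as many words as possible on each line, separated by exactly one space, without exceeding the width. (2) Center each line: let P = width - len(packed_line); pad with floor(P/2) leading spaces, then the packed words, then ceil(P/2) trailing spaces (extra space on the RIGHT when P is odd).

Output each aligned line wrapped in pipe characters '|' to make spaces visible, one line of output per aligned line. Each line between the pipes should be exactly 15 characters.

Answer: |  number car   |
|  music cold   |
|   north new   |
|umbrella tired |
| red sweet and |
| dolphin good  |

Derivation:
Line 1: ['number', 'car'] (min_width=10, slack=5)
Line 2: ['music', 'cold'] (min_width=10, slack=5)
Line 3: ['north', 'new'] (min_width=9, slack=6)
Line 4: ['umbrella', 'tired'] (min_width=14, slack=1)
Line 5: ['red', 'sweet', 'and'] (min_width=13, slack=2)
Line 6: ['dolphin', 'good'] (min_width=12, slack=3)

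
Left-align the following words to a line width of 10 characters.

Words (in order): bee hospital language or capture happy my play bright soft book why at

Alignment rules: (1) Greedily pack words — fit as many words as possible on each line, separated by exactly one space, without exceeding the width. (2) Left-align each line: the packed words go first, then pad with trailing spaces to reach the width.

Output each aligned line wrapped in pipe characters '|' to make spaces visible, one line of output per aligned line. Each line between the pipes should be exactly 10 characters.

Line 1: ['bee'] (min_width=3, slack=7)
Line 2: ['hospital'] (min_width=8, slack=2)
Line 3: ['language'] (min_width=8, slack=2)
Line 4: ['or', 'capture'] (min_width=10, slack=0)
Line 5: ['happy', 'my'] (min_width=8, slack=2)
Line 6: ['play'] (min_width=4, slack=6)
Line 7: ['bright'] (min_width=6, slack=4)
Line 8: ['soft', 'book'] (min_width=9, slack=1)
Line 9: ['why', 'at'] (min_width=6, slack=4)

Answer: |bee       |
|hospital  |
|language  |
|or capture|
|happy my  |
|play      |
|bright    |
|soft book |
|why at    |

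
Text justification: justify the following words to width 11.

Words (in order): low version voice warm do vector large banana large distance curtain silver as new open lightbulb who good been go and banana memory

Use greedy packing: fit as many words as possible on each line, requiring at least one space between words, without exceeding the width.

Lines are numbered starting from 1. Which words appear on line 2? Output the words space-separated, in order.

Line 1: ['low', 'version'] (min_width=11, slack=0)
Line 2: ['voice', 'warm'] (min_width=10, slack=1)
Line 3: ['do', 'vector'] (min_width=9, slack=2)
Line 4: ['large'] (min_width=5, slack=6)
Line 5: ['banana'] (min_width=6, slack=5)
Line 6: ['large'] (min_width=5, slack=6)
Line 7: ['distance'] (min_width=8, slack=3)
Line 8: ['curtain'] (min_width=7, slack=4)
Line 9: ['silver', 'as'] (min_width=9, slack=2)
Line 10: ['new', 'open'] (min_width=8, slack=3)
Line 11: ['lightbulb'] (min_width=9, slack=2)
Line 12: ['who', 'good'] (min_width=8, slack=3)
Line 13: ['been', 'go', 'and'] (min_width=11, slack=0)
Line 14: ['banana'] (min_width=6, slack=5)
Line 15: ['memory'] (min_width=6, slack=5)

Answer: voice warm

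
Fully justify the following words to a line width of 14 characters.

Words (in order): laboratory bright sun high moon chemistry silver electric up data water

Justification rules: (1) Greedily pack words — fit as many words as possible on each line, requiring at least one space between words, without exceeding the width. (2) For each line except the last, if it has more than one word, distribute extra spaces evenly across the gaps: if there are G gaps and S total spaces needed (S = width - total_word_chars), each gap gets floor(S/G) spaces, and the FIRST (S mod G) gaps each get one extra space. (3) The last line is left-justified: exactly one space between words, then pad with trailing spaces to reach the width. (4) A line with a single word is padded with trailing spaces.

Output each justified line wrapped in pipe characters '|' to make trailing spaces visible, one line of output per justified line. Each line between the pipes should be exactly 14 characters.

Answer: |laboratory    |
|bright     sun|
|high      moon|
|chemistry     |
|silver        |
|electric    up|
|data water    |

Derivation:
Line 1: ['laboratory'] (min_width=10, slack=4)
Line 2: ['bright', 'sun'] (min_width=10, slack=4)
Line 3: ['high', 'moon'] (min_width=9, slack=5)
Line 4: ['chemistry'] (min_width=9, slack=5)
Line 5: ['silver'] (min_width=6, slack=8)
Line 6: ['electric', 'up'] (min_width=11, slack=3)
Line 7: ['data', 'water'] (min_width=10, slack=4)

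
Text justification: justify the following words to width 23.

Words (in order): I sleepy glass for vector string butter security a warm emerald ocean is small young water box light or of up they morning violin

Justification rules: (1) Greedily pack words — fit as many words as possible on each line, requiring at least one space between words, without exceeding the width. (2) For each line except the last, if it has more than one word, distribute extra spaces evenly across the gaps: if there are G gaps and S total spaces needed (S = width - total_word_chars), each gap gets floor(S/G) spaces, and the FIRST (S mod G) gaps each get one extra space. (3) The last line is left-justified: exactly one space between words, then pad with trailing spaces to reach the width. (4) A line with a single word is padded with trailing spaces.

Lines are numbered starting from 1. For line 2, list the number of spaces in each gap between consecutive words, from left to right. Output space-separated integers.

Answer: 3 2

Derivation:
Line 1: ['I', 'sleepy', 'glass', 'for'] (min_width=18, slack=5)
Line 2: ['vector', 'string', 'butter'] (min_width=20, slack=3)
Line 3: ['security', 'a', 'warm', 'emerald'] (min_width=23, slack=0)
Line 4: ['ocean', 'is', 'small', 'young'] (min_width=20, slack=3)
Line 5: ['water', 'box', 'light', 'or', 'of'] (min_width=21, slack=2)
Line 6: ['up', 'they', 'morning', 'violin'] (min_width=22, slack=1)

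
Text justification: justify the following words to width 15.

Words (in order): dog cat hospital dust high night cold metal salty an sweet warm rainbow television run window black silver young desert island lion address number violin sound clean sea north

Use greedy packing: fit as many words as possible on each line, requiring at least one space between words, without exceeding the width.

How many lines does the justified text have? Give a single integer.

Answer: 14

Derivation:
Line 1: ['dog', 'cat'] (min_width=7, slack=8)
Line 2: ['hospital', 'dust'] (min_width=13, slack=2)
Line 3: ['high', 'night', 'cold'] (min_width=15, slack=0)
Line 4: ['metal', 'salty', 'an'] (min_width=14, slack=1)
Line 5: ['sweet', 'warm'] (min_width=10, slack=5)
Line 6: ['rainbow'] (min_width=7, slack=8)
Line 7: ['television', 'run'] (min_width=14, slack=1)
Line 8: ['window', 'black'] (min_width=12, slack=3)
Line 9: ['silver', 'young'] (min_width=12, slack=3)
Line 10: ['desert', 'island'] (min_width=13, slack=2)
Line 11: ['lion', 'address'] (min_width=12, slack=3)
Line 12: ['number', 'violin'] (min_width=13, slack=2)
Line 13: ['sound', 'clean', 'sea'] (min_width=15, slack=0)
Line 14: ['north'] (min_width=5, slack=10)
Total lines: 14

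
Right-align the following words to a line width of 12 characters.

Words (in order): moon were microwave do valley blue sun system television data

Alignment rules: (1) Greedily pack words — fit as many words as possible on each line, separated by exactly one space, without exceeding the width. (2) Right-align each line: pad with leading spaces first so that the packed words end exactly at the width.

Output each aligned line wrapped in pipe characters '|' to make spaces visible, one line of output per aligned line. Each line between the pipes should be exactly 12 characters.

Line 1: ['moon', 'were'] (min_width=9, slack=3)
Line 2: ['microwave', 'do'] (min_width=12, slack=0)
Line 3: ['valley', 'blue'] (min_width=11, slack=1)
Line 4: ['sun', 'system'] (min_width=10, slack=2)
Line 5: ['television'] (min_width=10, slack=2)
Line 6: ['data'] (min_width=4, slack=8)

Answer: |   moon were|
|microwave do|
| valley blue|
|  sun system|
|  television|
|        data|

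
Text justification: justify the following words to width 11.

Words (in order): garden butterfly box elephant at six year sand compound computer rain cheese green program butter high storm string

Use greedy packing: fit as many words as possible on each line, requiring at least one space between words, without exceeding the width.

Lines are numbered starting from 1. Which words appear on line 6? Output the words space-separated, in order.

Line 1: ['garden'] (min_width=6, slack=5)
Line 2: ['butterfly'] (min_width=9, slack=2)
Line 3: ['box'] (min_width=3, slack=8)
Line 4: ['elephant', 'at'] (min_width=11, slack=0)
Line 5: ['six', 'year'] (min_width=8, slack=3)
Line 6: ['sand'] (min_width=4, slack=7)
Line 7: ['compound'] (min_width=8, slack=3)
Line 8: ['computer'] (min_width=8, slack=3)
Line 9: ['rain', 'cheese'] (min_width=11, slack=0)
Line 10: ['green'] (min_width=5, slack=6)
Line 11: ['program'] (min_width=7, slack=4)
Line 12: ['butter', 'high'] (min_width=11, slack=0)
Line 13: ['storm'] (min_width=5, slack=6)
Line 14: ['string'] (min_width=6, slack=5)

Answer: sand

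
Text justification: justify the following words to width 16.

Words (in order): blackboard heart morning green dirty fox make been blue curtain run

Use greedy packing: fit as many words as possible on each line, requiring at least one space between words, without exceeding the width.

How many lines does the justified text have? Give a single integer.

Answer: 5

Derivation:
Line 1: ['blackboard', 'heart'] (min_width=16, slack=0)
Line 2: ['morning', 'green'] (min_width=13, slack=3)
Line 3: ['dirty', 'fox', 'make'] (min_width=14, slack=2)
Line 4: ['been', 'blue'] (min_width=9, slack=7)
Line 5: ['curtain', 'run'] (min_width=11, slack=5)
Total lines: 5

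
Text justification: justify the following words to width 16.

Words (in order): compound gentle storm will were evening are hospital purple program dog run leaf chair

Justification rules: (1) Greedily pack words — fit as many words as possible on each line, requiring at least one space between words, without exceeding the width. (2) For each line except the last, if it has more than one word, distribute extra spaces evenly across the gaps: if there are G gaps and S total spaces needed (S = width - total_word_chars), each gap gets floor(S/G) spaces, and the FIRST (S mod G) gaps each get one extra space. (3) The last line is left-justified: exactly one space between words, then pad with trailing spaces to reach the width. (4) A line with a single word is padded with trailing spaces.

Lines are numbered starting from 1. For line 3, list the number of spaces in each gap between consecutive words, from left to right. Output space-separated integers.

Answer: 6

Derivation:
Line 1: ['compound', 'gentle'] (min_width=15, slack=1)
Line 2: ['storm', 'will', 'were'] (min_width=15, slack=1)
Line 3: ['evening', 'are'] (min_width=11, slack=5)
Line 4: ['hospital', 'purple'] (min_width=15, slack=1)
Line 5: ['program', 'dog', 'run'] (min_width=15, slack=1)
Line 6: ['leaf', 'chair'] (min_width=10, slack=6)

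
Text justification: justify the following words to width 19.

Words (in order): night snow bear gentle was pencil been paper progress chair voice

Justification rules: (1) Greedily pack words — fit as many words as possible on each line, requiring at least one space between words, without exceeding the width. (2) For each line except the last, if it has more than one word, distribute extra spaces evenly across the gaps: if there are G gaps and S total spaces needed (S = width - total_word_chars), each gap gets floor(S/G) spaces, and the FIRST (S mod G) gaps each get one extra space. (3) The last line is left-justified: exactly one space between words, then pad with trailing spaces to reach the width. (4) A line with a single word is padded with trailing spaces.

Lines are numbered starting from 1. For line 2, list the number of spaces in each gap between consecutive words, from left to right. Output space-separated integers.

Answer: 2 2

Derivation:
Line 1: ['night', 'snow', 'bear'] (min_width=15, slack=4)
Line 2: ['gentle', 'was', 'pencil'] (min_width=17, slack=2)
Line 3: ['been', 'paper', 'progress'] (min_width=19, slack=0)
Line 4: ['chair', 'voice'] (min_width=11, slack=8)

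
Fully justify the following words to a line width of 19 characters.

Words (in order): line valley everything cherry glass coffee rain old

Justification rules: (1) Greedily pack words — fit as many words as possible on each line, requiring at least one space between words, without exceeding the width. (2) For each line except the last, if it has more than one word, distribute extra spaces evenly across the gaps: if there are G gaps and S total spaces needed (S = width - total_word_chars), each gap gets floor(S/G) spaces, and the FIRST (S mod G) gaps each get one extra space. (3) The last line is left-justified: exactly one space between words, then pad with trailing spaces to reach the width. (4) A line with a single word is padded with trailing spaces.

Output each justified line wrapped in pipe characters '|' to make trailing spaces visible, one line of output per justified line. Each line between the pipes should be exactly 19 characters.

Answer: |line         valley|
|everything   cherry|
|glass  coffee  rain|
|old                |

Derivation:
Line 1: ['line', 'valley'] (min_width=11, slack=8)
Line 2: ['everything', 'cherry'] (min_width=17, slack=2)
Line 3: ['glass', 'coffee', 'rain'] (min_width=17, slack=2)
Line 4: ['old'] (min_width=3, slack=16)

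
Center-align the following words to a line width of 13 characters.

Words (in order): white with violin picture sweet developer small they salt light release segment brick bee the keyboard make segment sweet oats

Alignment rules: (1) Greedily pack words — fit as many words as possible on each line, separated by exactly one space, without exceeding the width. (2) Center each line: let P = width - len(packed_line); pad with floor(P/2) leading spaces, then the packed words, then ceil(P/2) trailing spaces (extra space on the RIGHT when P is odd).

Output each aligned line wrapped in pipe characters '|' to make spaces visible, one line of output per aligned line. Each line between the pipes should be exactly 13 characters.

Line 1: ['white', 'with'] (min_width=10, slack=3)
Line 2: ['violin'] (min_width=6, slack=7)
Line 3: ['picture', 'sweet'] (min_width=13, slack=0)
Line 4: ['developer'] (min_width=9, slack=4)
Line 5: ['small', 'they'] (min_width=10, slack=3)
Line 6: ['salt', 'light'] (min_width=10, slack=3)
Line 7: ['release'] (min_width=7, slack=6)
Line 8: ['segment', 'brick'] (min_width=13, slack=0)
Line 9: ['bee', 'the'] (min_width=7, slack=6)
Line 10: ['keyboard', 'make'] (min_width=13, slack=0)
Line 11: ['segment', 'sweet'] (min_width=13, slack=0)
Line 12: ['oats'] (min_width=4, slack=9)

Answer: | white with  |
|   violin    |
|picture sweet|
|  developer  |
| small they  |
| salt light  |
|   release   |
|segment brick|
|   bee the   |
|keyboard make|
|segment sweet|
|    oats     |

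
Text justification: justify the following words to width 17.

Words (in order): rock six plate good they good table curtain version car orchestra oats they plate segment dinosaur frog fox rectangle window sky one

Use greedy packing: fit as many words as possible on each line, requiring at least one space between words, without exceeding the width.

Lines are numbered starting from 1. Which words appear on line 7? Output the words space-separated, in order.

Answer: segment dinosaur

Derivation:
Line 1: ['rock', 'six', 'plate'] (min_width=14, slack=3)
Line 2: ['good', 'they', 'good'] (min_width=14, slack=3)
Line 3: ['table', 'curtain'] (min_width=13, slack=4)
Line 4: ['version', 'car'] (min_width=11, slack=6)
Line 5: ['orchestra', 'oats'] (min_width=14, slack=3)
Line 6: ['they', 'plate'] (min_width=10, slack=7)
Line 7: ['segment', 'dinosaur'] (min_width=16, slack=1)
Line 8: ['frog', 'fox'] (min_width=8, slack=9)
Line 9: ['rectangle', 'window'] (min_width=16, slack=1)
Line 10: ['sky', 'one'] (min_width=7, slack=10)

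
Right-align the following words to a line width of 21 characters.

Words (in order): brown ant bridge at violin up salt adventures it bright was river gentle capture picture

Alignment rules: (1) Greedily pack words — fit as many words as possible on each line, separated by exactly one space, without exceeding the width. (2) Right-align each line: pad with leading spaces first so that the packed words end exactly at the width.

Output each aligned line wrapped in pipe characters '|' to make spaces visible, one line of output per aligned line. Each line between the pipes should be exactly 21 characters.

Line 1: ['brown', 'ant', 'bridge', 'at'] (min_width=19, slack=2)
Line 2: ['violin', 'up', 'salt'] (min_width=14, slack=7)
Line 3: ['adventures', 'it', 'bright'] (min_width=20, slack=1)
Line 4: ['was', 'river', 'gentle'] (min_width=16, slack=5)
Line 5: ['capture', 'picture'] (min_width=15, slack=6)

Answer: |  brown ant bridge at|
|       violin up salt|
| adventures it bright|
|     was river gentle|
|      capture picture|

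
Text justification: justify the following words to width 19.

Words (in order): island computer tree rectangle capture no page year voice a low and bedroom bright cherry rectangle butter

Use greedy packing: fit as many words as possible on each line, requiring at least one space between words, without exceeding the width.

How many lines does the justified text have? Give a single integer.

Answer: 7

Derivation:
Line 1: ['island', 'computer'] (min_width=15, slack=4)
Line 2: ['tree', 'rectangle'] (min_width=14, slack=5)
Line 3: ['capture', 'no', 'page'] (min_width=15, slack=4)
Line 4: ['year', 'voice', 'a', 'low'] (min_width=16, slack=3)
Line 5: ['and', 'bedroom', 'bright'] (min_width=18, slack=1)
Line 6: ['cherry', 'rectangle'] (min_width=16, slack=3)
Line 7: ['butter'] (min_width=6, slack=13)
Total lines: 7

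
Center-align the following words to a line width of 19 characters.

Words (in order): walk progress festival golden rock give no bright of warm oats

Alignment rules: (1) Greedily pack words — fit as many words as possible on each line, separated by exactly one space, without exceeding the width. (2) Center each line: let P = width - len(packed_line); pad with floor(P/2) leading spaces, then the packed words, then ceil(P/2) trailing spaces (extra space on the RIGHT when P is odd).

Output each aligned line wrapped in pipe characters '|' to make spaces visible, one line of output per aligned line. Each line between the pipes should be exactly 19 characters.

Line 1: ['walk', 'progress'] (min_width=13, slack=6)
Line 2: ['festival', 'golden'] (min_width=15, slack=4)
Line 3: ['rock', 'give', 'no', 'bright'] (min_width=19, slack=0)
Line 4: ['of', 'warm', 'oats'] (min_width=12, slack=7)

Answer: |   walk progress   |
|  festival golden  |
|rock give no bright|
|   of warm oats    |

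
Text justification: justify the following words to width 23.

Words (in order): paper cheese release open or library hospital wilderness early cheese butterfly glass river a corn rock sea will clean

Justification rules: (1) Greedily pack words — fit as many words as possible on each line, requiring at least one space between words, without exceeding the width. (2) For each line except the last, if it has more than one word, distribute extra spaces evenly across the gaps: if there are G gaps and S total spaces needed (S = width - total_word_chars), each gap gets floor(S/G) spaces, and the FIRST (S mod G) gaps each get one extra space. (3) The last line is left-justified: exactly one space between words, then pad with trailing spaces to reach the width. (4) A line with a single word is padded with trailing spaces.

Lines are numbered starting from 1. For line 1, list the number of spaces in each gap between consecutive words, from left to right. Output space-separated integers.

Answer: 3 2

Derivation:
Line 1: ['paper', 'cheese', 'release'] (min_width=20, slack=3)
Line 2: ['open', 'or', 'library'] (min_width=15, slack=8)
Line 3: ['hospital', 'wilderness'] (min_width=19, slack=4)
Line 4: ['early', 'cheese', 'butterfly'] (min_width=22, slack=1)
Line 5: ['glass', 'river', 'a', 'corn', 'rock'] (min_width=23, slack=0)
Line 6: ['sea', 'will', 'clean'] (min_width=14, slack=9)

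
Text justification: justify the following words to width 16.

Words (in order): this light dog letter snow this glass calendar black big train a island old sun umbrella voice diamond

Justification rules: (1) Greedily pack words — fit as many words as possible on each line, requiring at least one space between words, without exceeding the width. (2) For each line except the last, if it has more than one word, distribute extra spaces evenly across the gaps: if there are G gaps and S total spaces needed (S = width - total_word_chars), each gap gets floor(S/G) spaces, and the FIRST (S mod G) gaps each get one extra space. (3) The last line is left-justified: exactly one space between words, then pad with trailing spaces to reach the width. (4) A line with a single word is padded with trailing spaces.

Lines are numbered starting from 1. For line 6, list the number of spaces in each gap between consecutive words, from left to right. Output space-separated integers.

Answer: 3

Derivation:
Line 1: ['this', 'light', 'dog'] (min_width=14, slack=2)
Line 2: ['letter', 'snow', 'this'] (min_width=16, slack=0)
Line 3: ['glass', 'calendar'] (min_width=14, slack=2)
Line 4: ['black', 'big', 'train'] (min_width=15, slack=1)
Line 5: ['a', 'island', 'old', 'sun'] (min_width=16, slack=0)
Line 6: ['umbrella', 'voice'] (min_width=14, slack=2)
Line 7: ['diamond'] (min_width=7, slack=9)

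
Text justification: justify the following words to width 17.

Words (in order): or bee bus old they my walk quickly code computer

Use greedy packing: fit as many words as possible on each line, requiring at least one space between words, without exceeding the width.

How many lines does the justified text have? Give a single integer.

Answer: 4

Derivation:
Line 1: ['or', 'bee', 'bus', 'old'] (min_width=14, slack=3)
Line 2: ['they', 'my', 'walk'] (min_width=12, slack=5)
Line 3: ['quickly', 'code'] (min_width=12, slack=5)
Line 4: ['computer'] (min_width=8, slack=9)
Total lines: 4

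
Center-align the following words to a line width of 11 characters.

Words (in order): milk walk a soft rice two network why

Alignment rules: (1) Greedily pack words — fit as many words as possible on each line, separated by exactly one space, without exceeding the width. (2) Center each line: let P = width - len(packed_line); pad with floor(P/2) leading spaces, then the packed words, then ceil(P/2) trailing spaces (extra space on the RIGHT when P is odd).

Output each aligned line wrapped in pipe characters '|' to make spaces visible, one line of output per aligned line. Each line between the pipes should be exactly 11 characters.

Answer: |milk walk a|
| soft rice |
|two network|
|    why    |

Derivation:
Line 1: ['milk', 'walk', 'a'] (min_width=11, slack=0)
Line 2: ['soft', 'rice'] (min_width=9, slack=2)
Line 3: ['two', 'network'] (min_width=11, slack=0)
Line 4: ['why'] (min_width=3, slack=8)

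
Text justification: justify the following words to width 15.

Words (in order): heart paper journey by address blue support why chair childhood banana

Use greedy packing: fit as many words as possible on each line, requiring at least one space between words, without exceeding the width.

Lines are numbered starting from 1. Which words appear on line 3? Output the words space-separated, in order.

Line 1: ['heart', 'paper'] (min_width=11, slack=4)
Line 2: ['journey', 'by'] (min_width=10, slack=5)
Line 3: ['address', 'blue'] (min_width=12, slack=3)
Line 4: ['support', 'why'] (min_width=11, slack=4)
Line 5: ['chair', 'childhood'] (min_width=15, slack=0)
Line 6: ['banana'] (min_width=6, slack=9)

Answer: address blue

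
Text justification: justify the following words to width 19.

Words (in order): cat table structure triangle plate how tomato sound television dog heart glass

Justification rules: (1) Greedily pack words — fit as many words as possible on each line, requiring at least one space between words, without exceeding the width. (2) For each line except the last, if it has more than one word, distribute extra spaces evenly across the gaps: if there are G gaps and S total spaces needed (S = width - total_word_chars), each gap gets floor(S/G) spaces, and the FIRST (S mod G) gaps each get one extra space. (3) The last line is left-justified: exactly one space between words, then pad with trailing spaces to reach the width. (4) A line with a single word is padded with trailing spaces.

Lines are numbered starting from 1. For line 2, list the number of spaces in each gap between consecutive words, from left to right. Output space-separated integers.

Answer: 2 1

Derivation:
Line 1: ['cat', 'table', 'structure'] (min_width=19, slack=0)
Line 2: ['triangle', 'plate', 'how'] (min_width=18, slack=1)
Line 3: ['tomato', 'sound'] (min_width=12, slack=7)
Line 4: ['television', 'dog'] (min_width=14, slack=5)
Line 5: ['heart', 'glass'] (min_width=11, slack=8)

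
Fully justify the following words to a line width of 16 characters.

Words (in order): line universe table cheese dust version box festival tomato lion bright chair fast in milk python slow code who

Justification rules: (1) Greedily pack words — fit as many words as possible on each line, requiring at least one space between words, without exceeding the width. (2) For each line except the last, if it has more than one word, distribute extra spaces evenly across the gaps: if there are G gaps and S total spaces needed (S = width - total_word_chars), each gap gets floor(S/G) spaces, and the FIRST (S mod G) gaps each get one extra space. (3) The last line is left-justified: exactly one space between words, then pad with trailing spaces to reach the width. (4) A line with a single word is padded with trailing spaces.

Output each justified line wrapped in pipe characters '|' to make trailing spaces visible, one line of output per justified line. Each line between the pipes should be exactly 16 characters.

Answer: |line    universe|
|table     cheese|
|dust version box|
|festival  tomato|
|lion      bright|
|chair   fast  in|
|milk python slow|
|code who        |

Derivation:
Line 1: ['line', 'universe'] (min_width=13, slack=3)
Line 2: ['table', 'cheese'] (min_width=12, slack=4)
Line 3: ['dust', 'version', 'box'] (min_width=16, slack=0)
Line 4: ['festival', 'tomato'] (min_width=15, slack=1)
Line 5: ['lion', 'bright'] (min_width=11, slack=5)
Line 6: ['chair', 'fast', 'in'] (min_width=13, slack=3)
Line 7: ['milk', 'python', 'slow'] (min_width=16, slack=0)
Line 8: ['code', 'who'] (min_width=8, slack=8)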